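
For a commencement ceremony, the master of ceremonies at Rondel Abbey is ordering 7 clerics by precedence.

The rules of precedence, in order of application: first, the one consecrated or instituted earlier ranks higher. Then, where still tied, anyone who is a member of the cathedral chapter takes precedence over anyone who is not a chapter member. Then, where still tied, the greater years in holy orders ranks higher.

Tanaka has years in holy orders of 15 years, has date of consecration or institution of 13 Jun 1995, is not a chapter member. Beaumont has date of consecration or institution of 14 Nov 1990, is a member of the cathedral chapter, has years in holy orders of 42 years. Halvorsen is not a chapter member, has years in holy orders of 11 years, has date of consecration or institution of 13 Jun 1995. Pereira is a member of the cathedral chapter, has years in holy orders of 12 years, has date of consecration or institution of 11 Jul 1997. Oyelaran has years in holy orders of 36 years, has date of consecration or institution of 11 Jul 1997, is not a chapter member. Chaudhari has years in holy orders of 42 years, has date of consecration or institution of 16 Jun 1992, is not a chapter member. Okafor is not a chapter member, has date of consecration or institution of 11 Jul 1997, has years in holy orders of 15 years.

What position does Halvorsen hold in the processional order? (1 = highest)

4

By date of consecration or institution (earlier first): Beaumont (14 Nov 1990); then Chaudhari (16 Jun 1992); then Tanaka and Halvorsen (both 13 Jun 1995); then Pereira, Oyelaran and Okafor (each 11 Jul 1997).
Tanaka and Halvorsen are each not a chapter member, so the next rule applies.
Among Tanaka and Halvorsen, by years in holy orders (higher first): Tanaka (15 years) before Halvorsen (11 years).
Among Pereira, Oyelaran and Okafor, a member of the cathedral chapter before not a chapter member: Pereira (a member of the cathedral chapter) before Oyelaran and Okafor (not a chapter member).
Among Oyelaran and Okafor, by years in holy orders (higher first): Oyelaran (36 years) before Okafor (15 years).
Order: Beaumont, Chaudhari, Tanaka, Halvorsen, Pereira, Oyelaran, Okafor. So position 4.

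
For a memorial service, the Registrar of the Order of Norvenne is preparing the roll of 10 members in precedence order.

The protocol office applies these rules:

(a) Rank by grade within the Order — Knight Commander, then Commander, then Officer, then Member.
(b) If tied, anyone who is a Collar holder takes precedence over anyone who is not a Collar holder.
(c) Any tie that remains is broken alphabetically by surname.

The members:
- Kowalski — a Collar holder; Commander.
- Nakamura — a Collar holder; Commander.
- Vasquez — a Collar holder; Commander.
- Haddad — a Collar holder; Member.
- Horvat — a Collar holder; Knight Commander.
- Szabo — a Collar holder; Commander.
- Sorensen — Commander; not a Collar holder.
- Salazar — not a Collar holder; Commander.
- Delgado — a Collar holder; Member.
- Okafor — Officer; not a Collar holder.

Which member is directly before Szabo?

Nakamura

By grade within the Order: Horvat (Knight Commander); then Kowalski, Nakamura, Szabo, Vasquez, Salazar and Sorensen (Commander); then Okafor (Officer); then Delgado and Haddad (Member).
Among Kowalski, Nakamura, Szabo, Vasquez, Salazar and Sorensen, a Collar holder before not a Collar holder: Kowalski, Nakamura, Szabo and Vasquez (a Collar holder) before Salazar and Sorensen (not a Collar holder).
Among Kowalski, Nakamura, Szabo and Vasquez, alphabetically by surname: Kowalski before Nakamura before Szabo before Vasquez.
Among Salazar and Sorensen, alphabetically by surname: Salazar before Sorensen.
Delgado and Haddad are each a Collar holder, so the next rule applies.
Among Delgado and Haddad, alphabetically by surname: Delgado before Haddad.
Order: Horvat, Kowalski, Nakamura, Szabo, Vasquez, Salazar, Sorensen, Okafor, Delgado, Haddad.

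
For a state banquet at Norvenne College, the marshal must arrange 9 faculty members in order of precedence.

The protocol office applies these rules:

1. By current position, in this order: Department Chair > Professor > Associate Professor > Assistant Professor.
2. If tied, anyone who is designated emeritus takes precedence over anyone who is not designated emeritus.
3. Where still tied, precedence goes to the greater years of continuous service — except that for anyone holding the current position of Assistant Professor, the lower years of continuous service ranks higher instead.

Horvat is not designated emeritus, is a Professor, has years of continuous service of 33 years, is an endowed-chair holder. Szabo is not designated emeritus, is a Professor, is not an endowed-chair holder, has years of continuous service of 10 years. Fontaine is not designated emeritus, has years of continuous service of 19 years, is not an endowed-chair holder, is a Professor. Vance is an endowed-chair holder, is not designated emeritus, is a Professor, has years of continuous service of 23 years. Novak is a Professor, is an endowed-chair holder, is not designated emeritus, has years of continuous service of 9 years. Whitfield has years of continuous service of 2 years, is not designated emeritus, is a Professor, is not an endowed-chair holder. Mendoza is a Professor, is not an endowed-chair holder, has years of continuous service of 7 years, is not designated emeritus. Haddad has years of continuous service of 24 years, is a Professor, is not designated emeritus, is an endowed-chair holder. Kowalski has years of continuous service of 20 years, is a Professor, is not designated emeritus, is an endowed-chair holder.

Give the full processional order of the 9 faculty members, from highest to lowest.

Horvat, Haddad, Vance, Kowalski, Fontaine, Szabo, Novak, Mendoza, Whitfield

By current position: Horvat, Haddad, Vance, Kowalski, Fontaine, Szabo, Novak, Mendoza and Whitfield (Professor).
Horvat, Haddad, Vance, Kowalski, Fontaine, Szabo, Novak, Mendoza and Whitfield are each not designated emeritus, so the next rule applies.
Among Horvat, Haddad, Vance, Kowalski, Fontaine, Szabo, Novak, Mendoza and Whitfield, by years of continuous service (higher first): Horvat (33 years) before Haddad (24 years) before Vance (23 years) before Kowalski (20 years) before Fontaine (19 years) before Szabo (10 years) before Novak (9 years) before Mendoza (7 years) before Whitfield (2 years).
Full order: Horvat, Haddad, Vance, Kowalski, Fontaine, Szabo, Novak, Mendoza, Whitfield.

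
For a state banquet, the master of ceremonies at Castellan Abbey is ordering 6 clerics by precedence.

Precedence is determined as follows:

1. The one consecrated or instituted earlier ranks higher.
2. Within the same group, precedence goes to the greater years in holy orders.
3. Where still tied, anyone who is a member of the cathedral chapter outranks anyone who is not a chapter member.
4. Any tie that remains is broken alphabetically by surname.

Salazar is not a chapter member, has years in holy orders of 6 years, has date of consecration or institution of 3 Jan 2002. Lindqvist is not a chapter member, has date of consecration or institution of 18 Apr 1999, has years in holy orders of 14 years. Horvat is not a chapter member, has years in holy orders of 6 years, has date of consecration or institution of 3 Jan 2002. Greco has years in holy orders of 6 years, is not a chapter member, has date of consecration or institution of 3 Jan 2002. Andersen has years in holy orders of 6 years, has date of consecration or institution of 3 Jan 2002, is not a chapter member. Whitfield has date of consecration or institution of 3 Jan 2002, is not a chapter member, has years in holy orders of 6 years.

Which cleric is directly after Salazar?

By date of consecration or institution (earlier first): Lindqvist (18 Apr 1999); then Andersen, Greco, Horvat, Salazar and Whitfield (each 3 Jan 2002).
Andersen, Greco, Horvat, Salazar and Whitfield all have years in holy orders 6 years, so the next rule applies.
Andersen, Greco, Horvat, Salazar and Whitfield are each not a chapter member, so the next rule applies.
Among Andersen, Greco, Horvat, Salazar and Whitfield, alphabetically by surname: Andersen before Greco before Horvat before Salazar before Whitfield.
Order: Lindqvist, Andersen, Greco, Horvat, Salazar, Whitfield.

Whitfield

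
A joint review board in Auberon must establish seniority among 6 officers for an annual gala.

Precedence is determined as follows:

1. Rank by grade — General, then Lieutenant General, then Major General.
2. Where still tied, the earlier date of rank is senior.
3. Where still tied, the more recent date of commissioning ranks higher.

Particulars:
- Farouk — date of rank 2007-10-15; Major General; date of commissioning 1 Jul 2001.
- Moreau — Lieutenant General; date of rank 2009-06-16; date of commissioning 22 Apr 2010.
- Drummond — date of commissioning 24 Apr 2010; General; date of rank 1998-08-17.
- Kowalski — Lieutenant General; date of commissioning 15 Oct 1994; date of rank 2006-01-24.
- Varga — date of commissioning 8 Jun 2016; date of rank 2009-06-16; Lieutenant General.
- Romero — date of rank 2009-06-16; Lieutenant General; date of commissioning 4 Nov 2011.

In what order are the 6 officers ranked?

Drummond, Kowalski, Varga, Romero, Moreau, Farouk

By grade: Drummond (General); then Kowalski, Varga, Romero and Moreau (Lieutenant General); then Farouk (Major General).
Among Kowalski, Varga, Romero and Moreau, by date of rank (earlier first): Kowalski (2006-01-24) before Varga, Romero and Moreau (2009-06-16).
Among Varga, Romero and Moreau, by date of commissioning (later first): Varga (8 Jun 2016) before Romero (4 Nov 2011) before Moreau (22 Apr 2010).
Full order: Drummond, Kowalski, Varga, Romero, Moreau, Farouk.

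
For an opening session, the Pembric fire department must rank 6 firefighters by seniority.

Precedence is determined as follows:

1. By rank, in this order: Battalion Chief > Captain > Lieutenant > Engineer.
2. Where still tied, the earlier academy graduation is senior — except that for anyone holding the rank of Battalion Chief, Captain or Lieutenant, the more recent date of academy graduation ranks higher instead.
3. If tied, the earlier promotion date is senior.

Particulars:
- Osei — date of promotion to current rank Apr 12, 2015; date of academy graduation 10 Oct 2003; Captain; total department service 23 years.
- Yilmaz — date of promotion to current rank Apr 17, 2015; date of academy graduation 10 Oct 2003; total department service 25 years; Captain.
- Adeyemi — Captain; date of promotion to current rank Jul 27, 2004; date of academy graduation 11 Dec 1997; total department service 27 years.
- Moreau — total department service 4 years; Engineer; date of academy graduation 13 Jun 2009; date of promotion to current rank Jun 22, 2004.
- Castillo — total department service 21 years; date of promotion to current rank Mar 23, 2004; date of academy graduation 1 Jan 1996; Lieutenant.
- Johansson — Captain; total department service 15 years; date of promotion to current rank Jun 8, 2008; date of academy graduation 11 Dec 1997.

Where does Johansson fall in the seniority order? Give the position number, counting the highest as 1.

By rank: Osei, Yilmaz, Adeyemi and Johansson (Captain); then Castillo (Lieutenant); then Moreau (Engineer).
Among Osei, Yilmaz, Adeyemi and Johansson, by date of academy graduation (later first) (reversed rule for this group): Osei and Yilmaz (10 Oct 2003) before Adeyemi and Johansson (11 Dec 1997).
Among Osei and Yilmaz, by date of promotion to current rank (earlier first): Osei (Apr 12, 2015) before Yilmaz (Apr 17, 2015).
Among Adeyemi and Johansson, by date of promotion to current rank (earlier first): Adeyemi (Jul 27, 2004) before Johansson (Jun 8, 2008).
Order: Osei, Yilmaz, Adeyemi, Johansson, Castillo, Moreau. So position 4.

4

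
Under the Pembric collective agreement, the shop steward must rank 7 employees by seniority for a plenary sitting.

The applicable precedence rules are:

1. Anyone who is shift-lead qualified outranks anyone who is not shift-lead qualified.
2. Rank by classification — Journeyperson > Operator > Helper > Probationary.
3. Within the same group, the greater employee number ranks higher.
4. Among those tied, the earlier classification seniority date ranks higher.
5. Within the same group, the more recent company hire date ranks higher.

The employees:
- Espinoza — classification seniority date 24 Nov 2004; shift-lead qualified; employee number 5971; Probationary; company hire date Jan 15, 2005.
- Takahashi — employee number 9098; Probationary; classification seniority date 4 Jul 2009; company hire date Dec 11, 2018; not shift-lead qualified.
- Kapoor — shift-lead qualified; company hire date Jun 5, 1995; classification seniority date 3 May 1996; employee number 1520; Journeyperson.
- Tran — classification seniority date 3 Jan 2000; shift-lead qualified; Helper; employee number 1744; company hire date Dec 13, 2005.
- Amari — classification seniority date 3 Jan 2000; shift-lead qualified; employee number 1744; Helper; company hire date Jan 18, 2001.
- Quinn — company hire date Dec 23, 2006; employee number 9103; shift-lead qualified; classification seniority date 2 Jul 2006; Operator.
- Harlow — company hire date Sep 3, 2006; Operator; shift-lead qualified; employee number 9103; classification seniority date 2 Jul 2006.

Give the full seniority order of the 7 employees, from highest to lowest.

Kapoor, Quinn, Harlow, Tran, Amari, Espinoza, Takahashi

By the first rule: Kapoor, Quinn, Harlow, Tran, Amari and Espinoza (each shift-lead qualified); then Takahashi (not shift-lead qualified).
Among Kapoor, Quinn, Harlow, Tran, Amari and Espinoza, by classification: Kapoor (Journeyperson) before Quinn and Harlow (Operator) before Tran and Amari (Helper) before Espinoza (Probationary).
Quinn and Harlow both have employee number 9103, so the next rule applies.
Quinn and Harlow both have classification seniority date 2 Jul 2006, so the next rule applies.
Among Quinn and Harlow, by company hire date (later first): Quinn (Dec 23, 2006) before Harlow (Sep 3, 2006).
Tran and Amari both have employee number 1744, so the next rule applies.
Tran and Amari both have classification seniority date 3 Jan 2000, so the next rule applies.
Among Tran and Amari, by company hire date (later first): Tran (Dec 13, 2005) before Amari (Jan 18, 2001).
Full order: Kapoor, Quinn, Harlow, Tran, Amari, Espinoza, Takahashi.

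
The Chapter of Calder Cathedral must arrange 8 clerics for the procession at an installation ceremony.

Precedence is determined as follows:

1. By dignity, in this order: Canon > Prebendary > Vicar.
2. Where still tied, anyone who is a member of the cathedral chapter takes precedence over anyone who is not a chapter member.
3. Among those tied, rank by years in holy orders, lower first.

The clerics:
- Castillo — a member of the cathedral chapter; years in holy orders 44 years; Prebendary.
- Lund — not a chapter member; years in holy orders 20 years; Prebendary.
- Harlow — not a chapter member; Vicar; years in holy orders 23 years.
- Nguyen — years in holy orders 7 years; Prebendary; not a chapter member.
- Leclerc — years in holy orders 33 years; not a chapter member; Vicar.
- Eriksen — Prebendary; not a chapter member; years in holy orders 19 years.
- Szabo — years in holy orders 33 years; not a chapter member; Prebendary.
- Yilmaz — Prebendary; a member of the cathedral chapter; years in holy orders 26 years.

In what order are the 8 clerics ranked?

By dignity: Yilmaz, Castillo, Nguyen, Eriksen, Lund and Szabo (Prebendary); then Harlow and Leclerc (Vicar).
Among Yilmaz, Castillo, Nguyen, Eriksen, Lund and Szabo, a member of the cathedral chapter before not a chapter member: Yilmaz and Castillo (a member of the cathedral chapter) before Nguyen, Eriksen, Lund and Szabo (not a chapter member).
Among Yilmaz and Castillo, by years in holy orders (lower first): Yilmaz (26 years) before Castillo (44 years).
Among Nguyen, Eriksen, Lund and Szabo, by years in holy orders (lower first): Nguyen (7 years) before Eriksen (19 years) before Lund (20 years) before Szabo (33 years).
Harlow and Leclerc are each not a chapter member, so the next rule applies.
Among Harlow and Leclerc, by years in holy orders (lower first): Harlow (23 years) before Leclerc (33 years).
Full order: Yilmaz, Castillo, Nguyen, Eriksen, Lund, Szabo, Harlow, Leclerc.

Yilmaz, Castillo, Nguyen, Eriksen, Lund, Szabo, Harlow, Leclerc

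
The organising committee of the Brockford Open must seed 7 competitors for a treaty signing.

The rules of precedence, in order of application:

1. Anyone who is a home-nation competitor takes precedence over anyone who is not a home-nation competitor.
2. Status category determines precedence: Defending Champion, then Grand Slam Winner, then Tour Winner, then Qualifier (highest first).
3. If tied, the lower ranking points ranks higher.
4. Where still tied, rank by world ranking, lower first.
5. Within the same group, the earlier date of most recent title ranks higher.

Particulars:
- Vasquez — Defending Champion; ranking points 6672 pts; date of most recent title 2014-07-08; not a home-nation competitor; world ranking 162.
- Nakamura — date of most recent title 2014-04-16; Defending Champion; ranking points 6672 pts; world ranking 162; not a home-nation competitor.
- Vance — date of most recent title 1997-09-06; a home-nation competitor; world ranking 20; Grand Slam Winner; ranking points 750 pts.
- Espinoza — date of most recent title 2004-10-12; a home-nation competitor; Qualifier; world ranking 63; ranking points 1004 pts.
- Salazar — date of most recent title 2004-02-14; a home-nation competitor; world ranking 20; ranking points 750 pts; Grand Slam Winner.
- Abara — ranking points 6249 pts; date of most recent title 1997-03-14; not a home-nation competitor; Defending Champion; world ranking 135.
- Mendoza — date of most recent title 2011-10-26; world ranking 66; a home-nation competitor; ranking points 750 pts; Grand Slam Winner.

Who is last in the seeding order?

Vasquez

By the first rule: Vance, Salazar, Mendoza and Espinoza (each a home-nation competitor); then Abara, Nakamura and Vasquez (each not a home-nation competitor).
Among Vance, Salazar, Mendoza and Espinoza, by status category: Vance, Salazar and Mendoza (Grand Slam Winner) before Espinoza (Qualifier).
Vance, Salazar and Mendoza all have ranking points 750 pts, so the next rule applies.
Among Vance, Salazar and Mendoza, by world ranking (lower first): Vance and Salazar (20) before Mendoza (66).
Among Vance and Salazar, by date of most recent title (earlier first): Vance (1997-09-06) before Salazar (2004-02-14).
Abara, Nakamura and Vasquez are each Defending Champion, so the next rule applies.
Among Abara, Nakamura and Vasquez, by ranking points (lower first): Abara (6249 pts) before Nakamura and Vasquez (6672 pts).
Nakamura and Vasquez both have world ranking 162, so the next rule applies.
Among Nakamura and Vasquez, by date of most recent title (earlier first): Nakamura (2014-04-16) before Vasquez (2014-07-08).
Order: Vance, Salazar, Mendoza, Espinoza, Abara, Nakamura, Vasquez.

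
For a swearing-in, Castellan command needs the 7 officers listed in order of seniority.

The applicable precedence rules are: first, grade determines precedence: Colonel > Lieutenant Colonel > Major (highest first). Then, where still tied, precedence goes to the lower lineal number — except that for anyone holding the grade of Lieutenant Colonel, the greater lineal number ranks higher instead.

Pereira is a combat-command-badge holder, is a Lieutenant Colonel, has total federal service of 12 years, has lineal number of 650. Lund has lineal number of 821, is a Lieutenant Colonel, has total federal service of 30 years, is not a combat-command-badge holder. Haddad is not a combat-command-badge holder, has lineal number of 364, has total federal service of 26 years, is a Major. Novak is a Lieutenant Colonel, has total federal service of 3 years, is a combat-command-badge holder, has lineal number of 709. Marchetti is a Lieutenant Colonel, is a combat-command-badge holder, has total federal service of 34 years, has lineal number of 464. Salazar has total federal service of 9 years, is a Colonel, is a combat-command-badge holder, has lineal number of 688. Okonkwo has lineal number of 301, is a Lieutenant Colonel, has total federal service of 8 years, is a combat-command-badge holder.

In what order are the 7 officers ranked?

Salazar, Lund, Novak, Pereira, Marchetti, Okonkwo, Haddad

By grade: Salazar (Colonel); then Lund, Novak, Pereira, Marchetti and Okonkwo (Lieutenant Colonel); then Haddad (Major).
Among Lund, Novak, Pereira, Marchetti and Okonkwo, by lineal number (higher first) (reversed rule for this group): Lund (821) before Novak (709) before Pereira (650) before Marchetti (464) before Okonkwo (301).
Full order: Salazar, Lund, Novak, Pereira, Marchetti, Okonkwo, Haddad.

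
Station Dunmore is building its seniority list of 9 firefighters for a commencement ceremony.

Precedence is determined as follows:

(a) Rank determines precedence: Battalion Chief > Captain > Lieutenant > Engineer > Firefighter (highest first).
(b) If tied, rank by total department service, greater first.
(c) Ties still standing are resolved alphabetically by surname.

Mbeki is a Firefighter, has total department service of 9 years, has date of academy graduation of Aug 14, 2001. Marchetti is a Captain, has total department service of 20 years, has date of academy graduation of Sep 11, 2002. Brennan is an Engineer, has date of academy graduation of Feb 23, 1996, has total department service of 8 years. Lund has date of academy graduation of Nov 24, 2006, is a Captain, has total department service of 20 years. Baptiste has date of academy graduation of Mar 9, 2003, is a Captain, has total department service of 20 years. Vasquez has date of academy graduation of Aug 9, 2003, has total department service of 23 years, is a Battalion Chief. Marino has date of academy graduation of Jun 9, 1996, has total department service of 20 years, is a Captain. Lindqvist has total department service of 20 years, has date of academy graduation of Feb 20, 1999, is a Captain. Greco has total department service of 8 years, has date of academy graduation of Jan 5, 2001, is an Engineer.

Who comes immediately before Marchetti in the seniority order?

By rank: Vasquez (Battalion Chief); then Baptiste, Lindqvist, Lund, Marchetti and Marino (Captain); then Brennan and Greco (Engineer); then Mbeki (Firefighter).
Baptiste, Lindqvist, Lund, Marchetti and Marino all have total department service 20 years, so the next rule applies.
Among Baptiste, Lindqvist, Lund, Marchetti and Marino, alphabetically by surname: Baptiste before Lindqvist before Lund before Marchetti before Marino.
Brennan and Greco both have total department service 8 years, so the next rule applies.
Among Brennan and Greco, alphabetically by surname: Brennan before Greco.
Order: Vasquez, Baptiste, Lindqvist, Lund, Marchetti, Marino, Brennan, Greco, Mbeki.

Lund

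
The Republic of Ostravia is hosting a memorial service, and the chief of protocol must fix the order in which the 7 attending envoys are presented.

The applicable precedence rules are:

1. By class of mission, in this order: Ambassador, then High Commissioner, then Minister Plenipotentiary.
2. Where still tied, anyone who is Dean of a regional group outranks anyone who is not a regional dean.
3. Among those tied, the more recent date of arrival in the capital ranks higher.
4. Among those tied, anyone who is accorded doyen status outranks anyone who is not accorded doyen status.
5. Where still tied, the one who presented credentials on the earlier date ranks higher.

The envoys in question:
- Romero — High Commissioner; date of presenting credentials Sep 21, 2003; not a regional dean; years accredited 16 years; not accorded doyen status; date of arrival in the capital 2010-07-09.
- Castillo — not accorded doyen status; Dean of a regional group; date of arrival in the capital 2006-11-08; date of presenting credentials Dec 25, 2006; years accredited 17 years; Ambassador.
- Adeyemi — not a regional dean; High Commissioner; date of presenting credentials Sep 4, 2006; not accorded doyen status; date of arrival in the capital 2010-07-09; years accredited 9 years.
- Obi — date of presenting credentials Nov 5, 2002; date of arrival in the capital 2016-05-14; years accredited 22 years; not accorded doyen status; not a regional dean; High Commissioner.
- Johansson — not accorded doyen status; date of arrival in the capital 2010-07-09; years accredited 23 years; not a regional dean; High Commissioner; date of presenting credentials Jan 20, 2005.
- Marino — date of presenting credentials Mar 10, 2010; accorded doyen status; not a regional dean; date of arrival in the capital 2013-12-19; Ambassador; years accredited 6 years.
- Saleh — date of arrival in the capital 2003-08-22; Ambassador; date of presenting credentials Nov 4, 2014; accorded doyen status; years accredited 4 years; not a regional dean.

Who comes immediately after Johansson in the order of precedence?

Adeyemi

By class of mission: Castillo, Marino and Saleh (Ambassador); then Obi, Romero, Johansson and Adeyemi (High Commissioner).
Among Castillo, Marino and Saleh, Dean of a regional group before not a regional dean: Castillo (Dean of a regional group) before Marino and Saleh (not a regional dean).
Among Marino and Saleh, by date of arrival in the capital (later first): Marino (2013-12-19) before Saleh (2003-08-22).
Obi, Romero, Johansson and Adeyemi are each not a regional dean, so the next rule applies.
Among Obi, Romero, Johansson and Adeyemi, by date of arrival in the capital (later first): Obi (2016-05-14) before Romero, Johansson and Adeyemi (2010-07-09).
Romero, Johansson and Adeyemi are each not accorded doyen status, so the next rule applies.
Among Romero, Johansson and Adeyemi, by date of presenting credentials (earlier first): Romero (Sep 21, 2003) before Johansson (Jan 20, 2005) before Adeyemi (Sep 4, 2006).
Order: Castillo, Marino, Saleh, Obi, Romero, Johansson, Adeyemi.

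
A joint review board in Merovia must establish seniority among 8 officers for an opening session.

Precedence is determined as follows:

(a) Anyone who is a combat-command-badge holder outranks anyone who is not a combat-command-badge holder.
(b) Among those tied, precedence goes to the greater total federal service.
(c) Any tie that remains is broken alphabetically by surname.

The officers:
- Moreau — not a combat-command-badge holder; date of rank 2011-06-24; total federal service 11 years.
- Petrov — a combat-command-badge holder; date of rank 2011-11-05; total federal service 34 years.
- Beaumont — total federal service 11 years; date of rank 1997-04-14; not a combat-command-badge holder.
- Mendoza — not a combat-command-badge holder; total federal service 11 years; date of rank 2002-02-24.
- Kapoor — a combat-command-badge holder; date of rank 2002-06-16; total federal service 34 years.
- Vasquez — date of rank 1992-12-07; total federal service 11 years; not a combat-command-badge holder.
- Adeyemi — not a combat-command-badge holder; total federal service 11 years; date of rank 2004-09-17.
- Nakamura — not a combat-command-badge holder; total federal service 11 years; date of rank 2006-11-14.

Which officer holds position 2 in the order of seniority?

By the first rule: Kapoor and Petrov (both a combat-command-badge holder); then Adeyemi, Beaumont, Mendoza, Moreau, Nakamura and Vasquez (each not a combat-command-badge holder).
Kapoor and Petrov both have total federal service 34 years, so the next rule applies.
Among Kapoor and Petrov, alphabetically by surname: Kapoor before Petrov.
Adeyemi, Beaumont, Mendoza, Moreau, Nakamura and Vasquez all have total federal service 11 years, so the next rule applies.
Among Adeyemi, Beaumont, Mendoza, Moreau, Nakamura and Vasquez, alphabetically by surname: Adeyemi before Beaumont before Mendoza before Moreau before Nakamura before Vasquez.
Order: Kapoor, Petrov, Adeyemi, Beaumont, Mendoza, Moreau, Nakamura, Vasquez.

Petrov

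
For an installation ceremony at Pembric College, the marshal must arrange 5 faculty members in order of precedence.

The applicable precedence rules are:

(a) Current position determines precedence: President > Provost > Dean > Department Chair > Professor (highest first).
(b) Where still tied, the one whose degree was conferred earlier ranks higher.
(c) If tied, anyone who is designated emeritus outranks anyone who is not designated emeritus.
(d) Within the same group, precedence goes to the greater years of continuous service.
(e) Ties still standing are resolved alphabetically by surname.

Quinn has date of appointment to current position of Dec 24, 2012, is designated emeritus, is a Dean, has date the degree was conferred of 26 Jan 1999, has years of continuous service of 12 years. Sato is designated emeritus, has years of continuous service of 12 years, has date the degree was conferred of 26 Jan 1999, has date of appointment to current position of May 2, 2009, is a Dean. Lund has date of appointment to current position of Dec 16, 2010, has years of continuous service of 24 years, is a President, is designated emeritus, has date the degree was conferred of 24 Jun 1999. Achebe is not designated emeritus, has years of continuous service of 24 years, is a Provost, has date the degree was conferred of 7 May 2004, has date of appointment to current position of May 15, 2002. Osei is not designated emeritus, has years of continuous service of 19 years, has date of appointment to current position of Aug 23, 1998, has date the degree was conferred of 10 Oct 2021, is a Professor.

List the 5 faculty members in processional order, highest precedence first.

Lund, Achebe, Quinn, Sato, Osei

By current position: Lund (President); then Achebe (Provost); then Quinn and Sato (Dean); then Osei (Professor).
Quinn and Sato both have date the degree was conferred 26 Jan 1999, so the next rule applies.
Quinn and Sato are each designated emeritus, so the next rule applies.
Quinn and Sato both have years of continuous service 12 years, so the next rule applies.
Among Quinn and Sato, alphabetically by surname: Quinn before Sato.
Full order: Lund, Achebe, Quinn, Sato, Osei.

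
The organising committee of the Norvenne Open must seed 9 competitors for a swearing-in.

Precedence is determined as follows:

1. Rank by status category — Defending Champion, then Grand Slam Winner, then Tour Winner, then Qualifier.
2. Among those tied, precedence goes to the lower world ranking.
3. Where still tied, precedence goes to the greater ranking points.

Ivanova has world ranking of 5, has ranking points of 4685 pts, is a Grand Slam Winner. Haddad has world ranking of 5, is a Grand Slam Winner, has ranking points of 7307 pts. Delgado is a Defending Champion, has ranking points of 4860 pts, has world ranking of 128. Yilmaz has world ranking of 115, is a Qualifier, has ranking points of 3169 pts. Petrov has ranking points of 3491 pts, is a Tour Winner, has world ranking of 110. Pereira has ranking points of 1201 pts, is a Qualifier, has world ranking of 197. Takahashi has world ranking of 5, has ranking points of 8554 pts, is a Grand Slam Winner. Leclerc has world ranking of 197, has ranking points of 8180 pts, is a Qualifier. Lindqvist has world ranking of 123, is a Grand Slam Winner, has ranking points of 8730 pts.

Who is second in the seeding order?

Takahashi

By status category: Delgado (Defending Champion); then Takahashi, Haddad, Ivanova and Lindqvist (Grand Slam Winner); then Petrov (Tour Winner); then Yilmaz, Leclerc and Pereira (Qualifier).
Among Takahashi, Haddad, Ivanova and Lindqvist, by world ranking (lower first): Takahashi, Haddad and Ivanova (5) before Lindqvist (123).
Among Takahashi, Haddad and Ivanova, by ranking points (higher first): Takahashi (8554 pts) before Haddad (7307 pts) before Ivanova (4685 pts).
Among Yilmaz, Leclerc and Pereira, by world ranking (lower first): Yilmaz (115) before Leclerc and Pereira (197).
Among Leclerc and Pereira, by ranking points (higher first): Leclerc (8180 pts) before Pereira (1201 pts).
Order: Delgado, Takahashi, Haddad, Ivanova, Lindqvist, Petrov, Yilmaz, Leclerc, Pereira.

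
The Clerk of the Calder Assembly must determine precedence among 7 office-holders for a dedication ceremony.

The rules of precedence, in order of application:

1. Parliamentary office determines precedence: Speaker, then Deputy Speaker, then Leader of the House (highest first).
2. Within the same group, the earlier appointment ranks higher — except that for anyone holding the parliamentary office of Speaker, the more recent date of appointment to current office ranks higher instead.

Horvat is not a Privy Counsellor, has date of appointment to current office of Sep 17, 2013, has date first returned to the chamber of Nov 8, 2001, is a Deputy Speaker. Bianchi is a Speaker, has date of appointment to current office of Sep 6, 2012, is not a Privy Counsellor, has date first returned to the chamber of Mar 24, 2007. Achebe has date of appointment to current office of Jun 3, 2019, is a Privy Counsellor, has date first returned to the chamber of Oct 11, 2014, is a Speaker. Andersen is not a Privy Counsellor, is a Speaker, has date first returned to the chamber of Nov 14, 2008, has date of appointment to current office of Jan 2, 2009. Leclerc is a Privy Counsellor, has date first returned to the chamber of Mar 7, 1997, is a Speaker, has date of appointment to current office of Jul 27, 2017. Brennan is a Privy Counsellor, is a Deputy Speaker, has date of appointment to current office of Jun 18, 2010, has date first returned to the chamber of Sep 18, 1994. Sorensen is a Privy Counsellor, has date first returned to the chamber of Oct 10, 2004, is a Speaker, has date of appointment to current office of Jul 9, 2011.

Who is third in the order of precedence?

Bianchi

By parliamentary office: Achebe, Leclerc, Bianchi, Sorensen and Andersen (Speaker); then Brennan and Horvat (Deputy Speaker).
Among Achebe, Leclerc, Bianchi, Sorensen and Andersen, by date of appointment to current office (later first) (reversed rule for this group): Achebe (Jun 3, 2019) before Leclerc (Jul 27, 2017) before Bianchi (Sep 6, 2012) before Sorensen (Jul 9, 2011) before Andersen (Jan 2, 2009).
Among Brennan and Horvat, by date of appointment to current office (earlier first): Brennan (Jun 18, 2010) before Horvat (Sep 17, 2013).
Order: Achebe, Leclerc, Bianchi, Sorensen, Andersen, Brennan, Horvat.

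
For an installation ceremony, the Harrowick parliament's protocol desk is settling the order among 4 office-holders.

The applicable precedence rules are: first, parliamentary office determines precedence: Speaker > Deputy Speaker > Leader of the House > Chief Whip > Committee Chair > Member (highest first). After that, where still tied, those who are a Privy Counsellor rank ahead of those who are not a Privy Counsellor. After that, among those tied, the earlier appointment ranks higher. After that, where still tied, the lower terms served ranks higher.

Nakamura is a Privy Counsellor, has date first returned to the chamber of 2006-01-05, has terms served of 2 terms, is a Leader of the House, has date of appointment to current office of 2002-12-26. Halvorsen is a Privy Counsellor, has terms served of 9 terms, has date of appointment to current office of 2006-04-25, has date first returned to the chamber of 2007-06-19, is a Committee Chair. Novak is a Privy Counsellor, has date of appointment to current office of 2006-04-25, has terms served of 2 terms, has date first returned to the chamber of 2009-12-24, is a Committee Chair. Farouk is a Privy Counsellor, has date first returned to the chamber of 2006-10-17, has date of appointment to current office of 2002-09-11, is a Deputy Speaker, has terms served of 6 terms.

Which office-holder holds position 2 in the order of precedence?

By parliamentary office: Farouk (Deputy Speaker); then Nakamura (Leader of the House); then Novak and Halvorsen (Committee Chair).
Novak and Halvorsen are each a Privy Counsellor, so the next rule applies.
Novak and Halvorsen both have date of appointment to current office 2006-04-25, so the next rule applies.
Among Novak and Halvorsen, by terms served (lower first): Novak (2 terms) before Halvorsen (9 terms).
Order: Farouk, Nakamura, Novak, Halvorsen.

Nakamura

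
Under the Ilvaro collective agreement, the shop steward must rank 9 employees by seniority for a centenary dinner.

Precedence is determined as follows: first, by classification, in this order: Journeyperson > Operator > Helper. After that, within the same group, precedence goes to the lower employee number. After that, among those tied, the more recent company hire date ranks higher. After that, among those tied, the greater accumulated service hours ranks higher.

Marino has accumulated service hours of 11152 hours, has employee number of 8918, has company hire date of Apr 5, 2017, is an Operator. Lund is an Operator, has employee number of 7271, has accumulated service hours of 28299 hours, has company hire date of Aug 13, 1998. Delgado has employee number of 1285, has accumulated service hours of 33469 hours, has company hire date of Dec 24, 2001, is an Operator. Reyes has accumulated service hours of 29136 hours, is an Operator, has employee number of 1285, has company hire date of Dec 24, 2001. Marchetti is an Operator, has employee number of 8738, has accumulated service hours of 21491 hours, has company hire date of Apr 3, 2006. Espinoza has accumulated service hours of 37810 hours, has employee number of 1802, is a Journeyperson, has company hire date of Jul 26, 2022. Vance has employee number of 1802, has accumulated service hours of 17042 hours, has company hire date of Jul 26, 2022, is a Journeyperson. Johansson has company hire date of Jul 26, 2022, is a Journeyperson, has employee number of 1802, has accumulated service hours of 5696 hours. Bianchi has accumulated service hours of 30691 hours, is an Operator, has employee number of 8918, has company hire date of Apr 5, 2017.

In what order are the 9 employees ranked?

By classification: Espinoza, Vance and Johansson (Journeyperson); then Delgado, Reyes, Lund, Marchetti, Bianchi and Marino (Operator).
Espinoza, Vance and Johansson all have employee number 1802, so the next rule applies.
Espinoza, Vance and Johansson all have company hire date Jul 26, 2022, so the next rule applies.
Among Espinoza, Vance and Johansson, by accumulated service hours (higher first): Espinoza (37810 hours) before Vance (17042 hours) before Johansson (5696 hours).
Among Delgado, Reyes, Lund, Marchetti, Bianchi and Marino, by employee number (lower first): Delgado and Reyes (1285) before Lund (7271) before Marchetti (8738) before Bianchi and Marino (8918).
Delgado and Reyes both have company hire date Dec 24, 2001, so the next rule applies.
Among Delgado and Reyes, by accumulated service hours (higher first): Delgado (33469 hours) before Reyes (29136 hours).
Bianchi and Marino both have company hire date Apr 5, 2017, so the next rule applies.
Among Bianchi and Marino, by accumulated service hours (higher first): Bianchi (30691 hours) before Marino (11152 hours).
Full order: Espinoza, Vance, Johansson, Delgado, Reyes, Lund, Marchetti, Bianchi, Marino.

Espinoza, Vance, Johansson, Delgado, Reyes, Lund, Marchetti, Bianchi, Marino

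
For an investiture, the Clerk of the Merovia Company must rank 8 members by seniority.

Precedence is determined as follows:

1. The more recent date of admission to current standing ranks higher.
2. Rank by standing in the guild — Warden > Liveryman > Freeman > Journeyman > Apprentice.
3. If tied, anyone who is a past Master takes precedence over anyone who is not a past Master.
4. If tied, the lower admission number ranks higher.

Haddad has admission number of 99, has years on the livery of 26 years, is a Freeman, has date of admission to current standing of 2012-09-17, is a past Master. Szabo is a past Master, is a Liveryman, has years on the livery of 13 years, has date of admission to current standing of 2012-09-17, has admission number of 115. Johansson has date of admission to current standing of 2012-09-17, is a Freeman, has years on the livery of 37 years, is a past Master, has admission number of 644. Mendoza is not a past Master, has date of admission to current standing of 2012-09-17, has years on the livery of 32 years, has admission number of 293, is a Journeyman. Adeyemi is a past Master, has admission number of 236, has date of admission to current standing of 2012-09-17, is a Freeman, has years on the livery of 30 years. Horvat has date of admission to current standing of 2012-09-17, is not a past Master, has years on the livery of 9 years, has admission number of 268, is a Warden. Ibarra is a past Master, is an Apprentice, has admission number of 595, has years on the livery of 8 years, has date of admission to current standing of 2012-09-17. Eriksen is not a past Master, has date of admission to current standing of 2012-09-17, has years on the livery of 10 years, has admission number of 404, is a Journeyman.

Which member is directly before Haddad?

By date of admission to current standing (later first): Horvat, Szabo, Haddad, Adeyemi, Johansson, Mendoza, Eriksen and Ibarra (each 2012-09-17).
Among Horvat, Szabo, Haddad, Adeyemi, Johansson, Mendoza, Eriksen and Ibarra, by standing in the guild: Horvat (Warden) before Szabo (Liveryman) before Haddad, Adeyemi and Johansson (Freeman) before Mendoza and Eriksen (Journeyman) before Ibarra (Apprentice).
Haddad, Adeyemi and Johansson are each a past Master, so the next rule applies.
Among Haddad, Adeyemi and Johansson, by admission number (lower first): Haddad (99) before Adeyemi (236) before Johansson (644).
Mendoza and Eriksen are each not a past Master, so the next rule applies.
Among Mendoza and Eriksen, by admission number (lower first): Mendoza (293) before Eriksen (404).
Order: Horvat, Szabo, Haddad, Adeyemi, Johansson, Mendoza, Eriksen, Ibarra.

Szabo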